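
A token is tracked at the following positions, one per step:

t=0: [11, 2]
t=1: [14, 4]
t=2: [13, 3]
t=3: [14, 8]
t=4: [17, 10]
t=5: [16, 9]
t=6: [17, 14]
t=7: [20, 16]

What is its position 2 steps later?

Differencing gives [+3, +2], [-1, -1], [+1, +5], [+3, +2], [-1, -1], [+1, +5], [+3, +2]. This is the pattern [+3, +2], [-1, -1], [+1, +5] repeated.
step 8: apply [-1, -1] → [19, 15]
step 9: apply [+1, +5] → [20, 20]

[20, 20]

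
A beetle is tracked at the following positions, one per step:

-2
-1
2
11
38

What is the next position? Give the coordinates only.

119

Consecutive displacements +1, +3, +9, +27 scale by a factor of 3 each step.
step 5: 38 + 81 → 119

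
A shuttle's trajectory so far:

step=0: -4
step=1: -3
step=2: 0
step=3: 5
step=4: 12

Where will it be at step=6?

First differences are +1, +3, +5, +7; their common second difference is +2 (constant acceleration).
step 5: 12 + 9 → 21
step 6: 21 + 11 → 32

32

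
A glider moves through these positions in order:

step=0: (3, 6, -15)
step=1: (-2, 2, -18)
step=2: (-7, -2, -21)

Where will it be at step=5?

(-22, -14, -30)

Each step adds (-5, -4, -3) to the position.
step 3: (-7, -2, -21) + (-5, -4, -3) → (-12, -6, -24)
step 4: (-12, -6, -24) + (-5, -4, -3) → (-17, -10, -27)
step 5: (-17, -10, -27) + (-5, -4, -3) → (-22, -14, -30)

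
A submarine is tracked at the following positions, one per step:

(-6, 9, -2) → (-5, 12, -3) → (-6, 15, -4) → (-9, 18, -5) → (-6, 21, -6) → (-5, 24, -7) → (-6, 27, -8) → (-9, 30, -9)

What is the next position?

(-6, 33, -10)

First: cycles through -6, -5, -6, -9 every 4 steps. Step 8 lands at position 0 of the cycle → -6.
Second: linear, +3 per step → 33 at step 8.
Third: linear, -1 per step → -10 at step 8.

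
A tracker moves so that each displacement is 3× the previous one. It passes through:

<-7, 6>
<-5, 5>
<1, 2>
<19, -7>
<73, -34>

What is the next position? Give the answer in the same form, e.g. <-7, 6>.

<235, -115>

Consecutive displacements <+2, -1>, <+6, -3>, <+18, -9>, <+54, -27> scale by a factor of 3 each step.
step 5: <73, -34> + <+162, -81> → <235, -115>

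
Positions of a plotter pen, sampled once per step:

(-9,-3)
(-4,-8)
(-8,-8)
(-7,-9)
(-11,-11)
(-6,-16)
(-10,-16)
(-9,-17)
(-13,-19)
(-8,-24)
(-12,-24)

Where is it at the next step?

(-11,-25)

Step-to-step displacements: (+5,-5), (-4,+0), (+1,-1), (-4,-2), (+5,-5), (-4,+0), (+1,-1), (-4,-2), (+5,-5), (-4,+0) — a repeating cycle of length 4.
step 11: apply (+1,-1) → (-11,-25)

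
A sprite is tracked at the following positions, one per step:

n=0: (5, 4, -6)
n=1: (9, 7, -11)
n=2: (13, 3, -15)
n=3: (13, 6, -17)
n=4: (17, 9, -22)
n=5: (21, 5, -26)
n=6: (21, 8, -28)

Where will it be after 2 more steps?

(29, 7, -37)

The moves between consecutive positions are (+4, +3, -5), (+4, -4, -4), (+0, +3, -2), (+4, +3, -5), (+4, -4, -4), (+0, +3, -2); they repeat the 3-cycle [(+4, +3, -5), (+4, -4, -4), (+0, +3, -2)].
step 7: apply (+4, +3, -5) → (25, 11, -33)
step 8: apply (+4, -4, -4) → (29, 7, -37)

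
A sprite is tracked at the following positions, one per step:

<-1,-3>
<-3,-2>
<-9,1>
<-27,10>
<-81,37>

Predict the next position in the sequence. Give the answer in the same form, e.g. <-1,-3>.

The jumps are <-2,+1>, <-6,+3>, <-18,+9>, <-54,+27> — a geometric progression with ratio 3.
step 5: <-81,37> + <-162,+81> → <-243,118>

<-243,118>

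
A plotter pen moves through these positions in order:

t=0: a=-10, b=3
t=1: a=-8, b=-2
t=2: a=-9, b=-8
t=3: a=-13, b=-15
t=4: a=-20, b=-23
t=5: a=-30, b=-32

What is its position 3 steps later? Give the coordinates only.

a=-78, b=-65

Successive displacements: (+2,-5), (-1,-6), (-4,-7), (-7,-8), (-10,-9) — each changes by (-3,-1).
step 6: a=-30, b=-32 + (-13,-10) → a=-43, b=-42
step 7: a=-43, b=-42 + (-16,-11) → a=-59, b=-53
step 8: a=-59, b=-53 + (-19,-12) → a=-78, b=-65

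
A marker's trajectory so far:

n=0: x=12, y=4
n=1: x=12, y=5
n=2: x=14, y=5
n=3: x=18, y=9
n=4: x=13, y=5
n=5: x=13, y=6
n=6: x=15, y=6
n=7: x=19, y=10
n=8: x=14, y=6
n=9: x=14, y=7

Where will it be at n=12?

x=15, y=7

The moves between consecutive positions are (+0, +1), (+2, +0), (+4, +4), (-5, -4), (+0, +1), (+2, +0), (+4, +4), (-5, -4), (+0, +1); they repeat the 4-cycle [(+0, +1), (+2, +0), (+4, +4), (-5, -4)].
step 10: apply (+2, +0) → x=16, y=7
step 11: apply (+4, +4) → x=20, y=11
step 12: apply (-5, -4) → x=15, y=7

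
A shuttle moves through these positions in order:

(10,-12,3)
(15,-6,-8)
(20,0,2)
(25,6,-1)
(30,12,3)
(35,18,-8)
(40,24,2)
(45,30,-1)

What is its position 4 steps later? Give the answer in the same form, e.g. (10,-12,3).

(65,54,-1)

The first coordinate changes by +5 each step, so at step 11 it is 10 + 11·(5) = 65.
The second coordinate changes by +6 each step, so at step 11 it is -12 + 11·(6) = 54.
The third coordinate repeats the cycle [3, -8, 2, -1] with period 4; step 11 mod 4 = 3, giving -1.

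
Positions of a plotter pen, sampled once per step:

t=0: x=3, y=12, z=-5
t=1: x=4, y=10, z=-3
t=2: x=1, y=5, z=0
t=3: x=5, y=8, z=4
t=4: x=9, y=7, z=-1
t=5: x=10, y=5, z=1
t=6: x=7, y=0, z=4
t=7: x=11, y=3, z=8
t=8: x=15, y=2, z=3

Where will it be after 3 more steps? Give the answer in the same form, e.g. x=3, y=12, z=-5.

Step-to-step displacements: (+1, -2, +2), (-3, -5, +3), (+4, +3, +4), (+4, -1, -5), (+1, -2, +2), (-3, -5, +3), (+4, +3, +4), (+4, -1, -5) — a repeating cycle of length 4.
step 9: apply (+1, -2, +2) → x=16, y=0, z=5
step 10: apply (-3, -5, +3) → x=13, y=-5, z=8
step 11: apply (+4, +3, +4) → x=17, y=-2, z=12

x=17, y=-2, z=12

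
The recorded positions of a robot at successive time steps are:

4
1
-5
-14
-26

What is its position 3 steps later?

Taking differences between consecutive positions: -3, -6, -9, -12. These grow by -3 each step.
step 5: -26 − 15 → -41
step 6: -41 − 18 → -59
step 7: -59 − 21 → -80

-80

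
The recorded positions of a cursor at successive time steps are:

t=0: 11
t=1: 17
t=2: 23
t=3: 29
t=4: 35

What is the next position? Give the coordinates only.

Constant displacement of +6 per step.
step 5: 35 + 6 → 41

41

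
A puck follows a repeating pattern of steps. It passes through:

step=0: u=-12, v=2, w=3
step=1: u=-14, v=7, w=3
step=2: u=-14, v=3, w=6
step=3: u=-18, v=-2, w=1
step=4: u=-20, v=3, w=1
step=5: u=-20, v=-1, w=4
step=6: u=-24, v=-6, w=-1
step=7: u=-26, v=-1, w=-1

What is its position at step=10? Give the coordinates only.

Differencing gives (-2,+5,+0), (+0,-4,+3), (-4,-5,-5), (-2,+5,+0), (+0,-4,+3), (-4,-5,-5), (-2,+5,+0). This is the pattern (-2,+5,+0), (+0,-4,+3), (-4,-5,-5) repeated.
step 8: apply (+0,-4,+3) → u=-26, v=-5, w=2
step 9: apply (-4,-5,-5) → u=-30, v=-10, w=-3
step 10: apply (-2,+5,+0) → u=-32, v=-5, w=-3

u=-32, v=-5, w=-3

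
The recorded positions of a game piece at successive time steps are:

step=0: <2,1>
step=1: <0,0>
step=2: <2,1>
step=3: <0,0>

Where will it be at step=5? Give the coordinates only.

Step-to-step displacements: <-2,-1>, <+2,+1>, <-2,-1>; each is -1× the previous.
step 4: <0,0> + <+2,+1> → <2,1>
step 5: <2,1> + <-2,-1> → <0,0>

<0,0>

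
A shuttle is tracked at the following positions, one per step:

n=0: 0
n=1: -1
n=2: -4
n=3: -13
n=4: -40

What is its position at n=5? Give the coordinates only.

-121

Consecutive displacements -1, -3, -9, -27 scale by a factor of 3 each step.
step 5: -40 − 81 → -121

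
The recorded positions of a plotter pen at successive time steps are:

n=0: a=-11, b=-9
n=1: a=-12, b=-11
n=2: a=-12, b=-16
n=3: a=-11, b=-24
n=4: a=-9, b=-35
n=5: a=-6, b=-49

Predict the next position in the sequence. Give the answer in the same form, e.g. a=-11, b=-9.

a=-2, b=-66

Taking differences between consecutive positions: (-1, -2), (+0, -5), (+1, -8), (+2, -11), (+3, -14). These grow by (+1, -3) each step.
step 6: a=-6, b=-49 + (+4, -17) → a=-2, b=-66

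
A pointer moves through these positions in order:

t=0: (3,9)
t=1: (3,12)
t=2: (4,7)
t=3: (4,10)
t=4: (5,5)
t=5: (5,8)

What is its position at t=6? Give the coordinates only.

(6,3)

Step-to-step displacements: (+0,+3), (+1,-5), (+0,+3), (+1,-5), (+0,+3) — a repeating cycle of length 2.
step 6: apply (+1,-5) → (6,3)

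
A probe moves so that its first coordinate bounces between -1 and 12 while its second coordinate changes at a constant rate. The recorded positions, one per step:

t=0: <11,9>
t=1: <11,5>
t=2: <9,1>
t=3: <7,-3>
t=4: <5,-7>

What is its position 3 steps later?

The first coordinate travels 2 per step and bounces off the walls at -1 and 12.
  step 5: 5 → 3
  step 6: 3 → 1
  step 7: 1 → -1
The second coordinate changes by -4 each step: at step 7 it is -19.

<-1,-19>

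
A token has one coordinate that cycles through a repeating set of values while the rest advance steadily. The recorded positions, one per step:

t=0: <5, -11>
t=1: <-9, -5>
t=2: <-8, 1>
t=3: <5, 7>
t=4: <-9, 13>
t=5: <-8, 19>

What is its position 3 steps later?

<-8, 37>

First: cycles through 5, -9, -8 every 3 steps. Step 8 lands at position 2 of the cycle → -8.
Second: linear, +6 per step → 37 at step 8.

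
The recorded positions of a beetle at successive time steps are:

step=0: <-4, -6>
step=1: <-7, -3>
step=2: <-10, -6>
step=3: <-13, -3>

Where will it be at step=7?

First: linear, -3 per step → -25 at step 7.
Second: cycles through -6, -3 every 2 steps. Step 7 lands at position 1 of the cycle → -3.

<-25, -3>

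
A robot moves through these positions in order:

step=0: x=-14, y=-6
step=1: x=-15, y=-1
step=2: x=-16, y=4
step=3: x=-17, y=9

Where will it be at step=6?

The position changes by (-1,+5) every step.
step 4: x=-17, y=9 + (-1,+5) → x=-18, y=14
step 5: x=-18, y=14 + (-1,+5) → x=-19, y=19
step 6: x=-19, y=19 + (-1,+5) → x=-20, y=24

x=-20, y=24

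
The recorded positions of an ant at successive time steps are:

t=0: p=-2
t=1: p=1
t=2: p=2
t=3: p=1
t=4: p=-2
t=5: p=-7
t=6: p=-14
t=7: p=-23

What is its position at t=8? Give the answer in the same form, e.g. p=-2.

Taking differences between consecutive positions: +3, +1, -1, -3, -5, -7, -9. These grow by -2 each step.
step 8: -23 − 11 → p=-34

p=-34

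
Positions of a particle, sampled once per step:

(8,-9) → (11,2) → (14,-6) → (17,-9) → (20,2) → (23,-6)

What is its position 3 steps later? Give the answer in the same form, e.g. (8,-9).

The first coordinate changes by +3 each step, so at step 8 it is 8 + 8·(3) = 32.
The second coordinate repeats the cycle [-9, 2, -6] with period 3; step 8 mod 3 = 2, giving -6.

(32,-6)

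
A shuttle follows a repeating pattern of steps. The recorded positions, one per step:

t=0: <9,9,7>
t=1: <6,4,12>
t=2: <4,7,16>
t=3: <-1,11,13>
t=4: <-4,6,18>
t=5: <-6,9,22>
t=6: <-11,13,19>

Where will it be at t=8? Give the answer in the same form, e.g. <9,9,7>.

The moves between consecutive positions are <-3,-5,+5>, <-2,+3,+4>, <-5,+4,-3>, <-3,-5,+5>, <-2,+3,+4>, <-5,+4,-3>; they repeat the 3-cycle [<-3,-5,+5>, <-2,+3,+4>, <-5,+4,-3>].
step 7: apply <-3,-5,+5> → <-14,8,24>
step 8: apply <-2,+3,+4> → <-16,11,28>

<-16,11,28>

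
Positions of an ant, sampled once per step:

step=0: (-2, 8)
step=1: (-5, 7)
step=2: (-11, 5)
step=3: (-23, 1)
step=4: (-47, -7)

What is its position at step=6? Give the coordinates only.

Step-to-step displacements: (-3, -1), (-6, -2), (-12, -4), (-24, -8); each is 2× the previous.
step 5: (-47, -7) + (-48, -16) → (-95, -23)
step 6: (-95, -23) + (-96, -32) → (-191, -55)

(-191, -55)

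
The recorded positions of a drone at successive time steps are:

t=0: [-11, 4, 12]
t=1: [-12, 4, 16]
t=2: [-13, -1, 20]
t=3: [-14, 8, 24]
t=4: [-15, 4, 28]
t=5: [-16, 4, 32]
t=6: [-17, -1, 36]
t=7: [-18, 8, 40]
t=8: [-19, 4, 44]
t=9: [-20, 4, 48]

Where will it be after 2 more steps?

[-22, 8, 56]

First: linear, -1 per step → -22 at step 11.
Second: cycles through 4, 4, -1, 8 every 4 steps. Step 11 lands at position 3 of the cycle → 8.
Third: linear, +4 per step → 56 at step 11.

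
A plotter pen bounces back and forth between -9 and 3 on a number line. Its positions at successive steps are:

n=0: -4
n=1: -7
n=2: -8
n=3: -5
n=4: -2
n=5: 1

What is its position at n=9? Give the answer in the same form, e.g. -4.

The value reflects between -9 and 3, moving 3 per step.
  step 6: 1 → 2
  step 7: 2 → -1
  step 8: -1 → -4
  step 9: -4 → -7

-7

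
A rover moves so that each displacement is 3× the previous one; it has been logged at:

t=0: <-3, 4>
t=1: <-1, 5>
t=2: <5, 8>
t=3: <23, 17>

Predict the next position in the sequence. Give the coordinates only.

The jumps are <+2, +1>, <+6, +3>, <+18, +9> — a geometric progression with ratio 3.
step 4: <23, 17> + <+54, +27> → <77, 44>

<77, 44>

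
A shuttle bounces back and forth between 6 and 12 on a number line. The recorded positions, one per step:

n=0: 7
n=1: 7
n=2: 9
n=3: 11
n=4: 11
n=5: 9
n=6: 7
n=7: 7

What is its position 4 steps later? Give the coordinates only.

The value reflects between 6 and 12, moving 2 per step.
  step 8: 7 → 9
  step 9: 9 → 11
  step 10: 11 → 11
  step 11: 11 → 9

9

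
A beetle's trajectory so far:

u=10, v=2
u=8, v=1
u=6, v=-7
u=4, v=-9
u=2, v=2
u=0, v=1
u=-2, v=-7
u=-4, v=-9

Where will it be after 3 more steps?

u=-10, v=-7

The u coordinate changes by -2 each step, so at step 10 it is 10 + 10·(-2) = -10.
The v coordinate repeats the cycle [2, 1, -7, -9] with period 4; step 10 mod 4 = 2, giving -7.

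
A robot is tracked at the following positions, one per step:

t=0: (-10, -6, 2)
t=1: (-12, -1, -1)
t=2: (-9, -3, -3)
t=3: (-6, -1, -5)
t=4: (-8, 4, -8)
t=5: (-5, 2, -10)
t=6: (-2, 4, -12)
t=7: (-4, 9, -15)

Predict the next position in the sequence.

(-1, 7, -17)

The moves between consecutive positions are (-2, +5, -3), (+3, -2, -2), (+3, +2, -2), (-2, +5, -3), (+3, -2, -2), (+3, +2, -2), (-2, +5, -3); they repeat the 3-cycle [(-2, +5, -3), (+3, -2, -2), (+3, +2, -2)].
step 8: apply (+3, -2, -2) → (-1, 7, -17)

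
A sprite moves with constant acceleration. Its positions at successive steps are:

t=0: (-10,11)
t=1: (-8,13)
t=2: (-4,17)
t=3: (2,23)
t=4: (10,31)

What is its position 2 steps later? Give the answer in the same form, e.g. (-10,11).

Taking differences between consecutive positions: (+2,+2), (+4,+4), (+6,+6), (+8,+8). These grow by (+2,+2) each step.
step 5: (10,31) + (+10,+10) → (20,41)
step 6: (20,41) + (+12,+12) → (32,53)

(32,53)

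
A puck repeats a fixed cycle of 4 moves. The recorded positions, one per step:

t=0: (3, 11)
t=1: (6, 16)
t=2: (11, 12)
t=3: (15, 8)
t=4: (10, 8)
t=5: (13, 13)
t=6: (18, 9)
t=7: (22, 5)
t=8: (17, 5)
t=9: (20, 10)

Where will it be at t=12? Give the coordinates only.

(24, 2)

The moves between consecutive positions are (+3, +5), (+5, -4), (+4, -4), (-5, +0), (+3, +5), (+5, -4), (+4, -4), (-5, +0), (+3, +5); they repeat the 4-cycle [(+3, +5), (+5, -4), (+4, -4), (-5, +0)].
step 10: apply (+5, -4) → (25, 6)
step 11: apply (+4, -4) → (29, 2)
step 12: apply (-5, +0) → (24, 2)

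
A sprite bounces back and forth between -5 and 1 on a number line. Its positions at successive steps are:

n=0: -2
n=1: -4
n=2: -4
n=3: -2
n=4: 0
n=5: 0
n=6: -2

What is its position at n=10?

The value reflects between -5 and 1, moving 2 per step.
  step 7: -2 → -4
  step 8: -4 → -4
  step 9: -4 → -2
  step 10: -2 → 0

0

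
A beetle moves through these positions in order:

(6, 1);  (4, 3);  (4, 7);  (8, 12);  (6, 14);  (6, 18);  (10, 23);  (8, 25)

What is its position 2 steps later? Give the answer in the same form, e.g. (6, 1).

Differencing gives (-2, +2), (+0, +4), (+4, +5), (-2, +2), (+0, +4), (+4, +5), (-2, +2). This is the pattern (-2, +2), (+0, +4), (+4, +5) repeated.
step 8: apply (+0, +4) → (8, 29)
step 9: apply (+4, +5) → (12, 34)

(12, 34)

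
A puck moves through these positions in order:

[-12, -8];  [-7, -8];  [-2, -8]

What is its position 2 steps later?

Constant displacement of [+5, +0] per step.
step 3: [-2, -8] + [+5, +0] → [3, -8]
step 4: [3, -8] + [+5, +0] → [8, -8]

[8, -8]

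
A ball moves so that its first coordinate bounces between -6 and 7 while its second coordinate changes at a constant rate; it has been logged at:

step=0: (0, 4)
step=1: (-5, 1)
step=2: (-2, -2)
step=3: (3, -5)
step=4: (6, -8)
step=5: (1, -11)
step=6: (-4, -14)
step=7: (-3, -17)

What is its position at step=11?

The first coordinate travels 5 per step and bounces off the walls at -6 and 7.
  step 8: -3 → 2
  step 9: 2 → 7
  step 10: 7 → 2
  step 11: 2 → -3
The second coordinate changes by -3 each step: at step 11 it is -29.

(-3, -29)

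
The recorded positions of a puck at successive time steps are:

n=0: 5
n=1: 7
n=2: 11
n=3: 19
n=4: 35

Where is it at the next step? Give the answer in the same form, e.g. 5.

67

Step-to-step displacements: +2, +4, +8, +16; each is 2× the previous.
step 5: 35 + 32 → 67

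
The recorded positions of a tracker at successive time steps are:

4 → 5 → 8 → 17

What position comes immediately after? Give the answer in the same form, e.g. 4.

The jumps are +1, +3, +9 — a geometric progression with ratio 3.
step 4: 17 + 27 → 44

44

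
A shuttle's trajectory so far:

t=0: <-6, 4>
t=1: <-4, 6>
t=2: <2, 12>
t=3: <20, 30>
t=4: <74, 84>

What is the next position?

<236, 246>

Consecutive displacements <+2, +2>, <+6, +6>, <+18, +18>, <+54, +54> scale by a factor of 3 each step.
step 5: <74, 84> + <+162, +162> → <236, 246>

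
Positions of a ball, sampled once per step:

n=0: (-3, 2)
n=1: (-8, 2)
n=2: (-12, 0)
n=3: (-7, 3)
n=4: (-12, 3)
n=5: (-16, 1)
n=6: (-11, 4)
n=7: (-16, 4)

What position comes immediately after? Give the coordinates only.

The moves between consecutive positions are (-5, +0), (-4, -2), (+5, +3), (-5, +0), (-4, -2), (+5, +3), (-5, +0); they repeat the 3-cycle [(-5, +0), (-4, -2), (+5, +3)].
step 8: apply (-4, -2) → (-20, 2)

(-20, 2)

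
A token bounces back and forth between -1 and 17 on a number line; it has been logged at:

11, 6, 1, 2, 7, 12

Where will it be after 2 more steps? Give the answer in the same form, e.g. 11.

The value travels 5 per step and bounces off the walls at -1 and 17.
  step 6: 12 → 17
  step 7: 17 → 12

12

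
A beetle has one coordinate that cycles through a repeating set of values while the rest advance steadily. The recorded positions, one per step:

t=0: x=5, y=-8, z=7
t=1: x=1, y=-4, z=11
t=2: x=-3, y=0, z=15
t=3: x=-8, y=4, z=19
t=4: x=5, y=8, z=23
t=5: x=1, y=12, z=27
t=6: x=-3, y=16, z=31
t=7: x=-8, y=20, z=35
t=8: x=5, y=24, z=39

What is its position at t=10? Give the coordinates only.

x=-3, y=32, z=47

X: cycles through 5, 1, -3, -8 every 4 steps. Step 10 lands at position 2 of the cycle → -3.
Y: linear, +4 per step → 32 at step 10.
Z: linear, +4 per step → 47 at step 10.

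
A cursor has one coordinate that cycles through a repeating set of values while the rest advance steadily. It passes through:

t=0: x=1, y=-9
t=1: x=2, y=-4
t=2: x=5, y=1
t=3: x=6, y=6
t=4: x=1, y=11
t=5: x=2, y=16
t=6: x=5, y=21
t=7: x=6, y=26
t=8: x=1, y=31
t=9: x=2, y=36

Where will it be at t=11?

x=6, y=46

The x coordinate repeats the cycle [1, 2, 5, 6] with period 4; step 11 mod 4 = 3, giving 6.
The y coordinate changes by +5 each step, so at step 11 it is -9 + 11·(5) = 46.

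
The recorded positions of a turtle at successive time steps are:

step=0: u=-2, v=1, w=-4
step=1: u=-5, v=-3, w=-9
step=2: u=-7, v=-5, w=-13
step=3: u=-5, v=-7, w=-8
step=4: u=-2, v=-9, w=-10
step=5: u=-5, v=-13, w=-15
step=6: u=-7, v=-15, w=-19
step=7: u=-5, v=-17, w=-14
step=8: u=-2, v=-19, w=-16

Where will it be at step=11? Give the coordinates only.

Differencing gives (-3,-4,-5), (-2,-2,-4), (+2,-2,+5), (+3,-2,-2), (-3,-4,-5), (-2,-2,-4), (+2,-2,+5), (+3,-2,-2). This is the pattern (-3,-4,-5), (-2,-2,-4), (+2,-2,+5), (+3,-2,-2) repeated.
step 9: apply (-3,-4,-5) → u=-5, v=-23, w=-21
step 10: apply (-2,-2,-4) → u=-7, v=-25, w=-25
step 11: apply (+2,-2,+5) → u=-5, v=-27, w=-20

u=-5, v=-27, w=-20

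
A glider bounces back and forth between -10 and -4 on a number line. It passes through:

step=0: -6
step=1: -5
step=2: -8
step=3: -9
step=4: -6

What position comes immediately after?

-5

The value travels 3 per step and bounces off the walls at -10 and -4.
  step 5: -6 → -5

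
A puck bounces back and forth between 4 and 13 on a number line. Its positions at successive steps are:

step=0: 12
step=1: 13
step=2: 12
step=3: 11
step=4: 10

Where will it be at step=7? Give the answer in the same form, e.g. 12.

The value travels 1 per step and bounces off the walls at 4 and 13.
  step 5: 10 → 9
  step 6: 9 → 8
  step 7: 8 → 7

7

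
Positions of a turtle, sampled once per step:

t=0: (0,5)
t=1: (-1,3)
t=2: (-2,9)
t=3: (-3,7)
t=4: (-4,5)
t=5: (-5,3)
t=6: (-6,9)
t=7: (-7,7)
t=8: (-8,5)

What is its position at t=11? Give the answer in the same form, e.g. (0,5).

(-11,7)

First: linear, -1 per step → -11 at step 11.
Second: cycles through 5, 3, 9, 7 every 4 steps. Step 11 lands at position 3 of the cycle → 7.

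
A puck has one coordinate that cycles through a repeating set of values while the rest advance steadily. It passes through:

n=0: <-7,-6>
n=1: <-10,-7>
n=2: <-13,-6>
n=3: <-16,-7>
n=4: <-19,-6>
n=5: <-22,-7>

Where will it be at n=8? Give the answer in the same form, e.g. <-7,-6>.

<-31,-6>

The first coordinate changes by -3 each step, so at step 8 it is -7 + 8·(-3) = -31.
The second coordinate repeats the cycle [-6, -7] with period 2; step 8 mod 2 = 0, giving -6.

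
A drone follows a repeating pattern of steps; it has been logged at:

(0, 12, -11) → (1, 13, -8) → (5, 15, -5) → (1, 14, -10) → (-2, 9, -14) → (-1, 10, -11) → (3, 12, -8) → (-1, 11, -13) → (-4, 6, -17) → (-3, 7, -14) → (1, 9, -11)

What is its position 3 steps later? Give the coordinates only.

(-5, 4, -17)

Step-to-step displacements: (+1, +1, +3), (+4, +2, +3), (-4, -1, -5), (-3, -5, -4), (+1, +1, +3), (+4, +2, +3), (-4, -1, -5), (-3, -5, -4), (+1, +1, +3), (+4, +2, +3) — a repeating cycle of length 4.
step 11: apply (-4, -1, -5) → (-3, 8, -16)
step 12: apply (-3, -5, -4) → (-6, 3, -20)
step 13: apply (+1, +1, +3) → (-5, 4, -17)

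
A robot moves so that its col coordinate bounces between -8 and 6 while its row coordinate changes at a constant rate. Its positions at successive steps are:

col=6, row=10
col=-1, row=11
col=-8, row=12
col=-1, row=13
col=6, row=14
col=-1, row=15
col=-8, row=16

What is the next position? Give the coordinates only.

col=-1, row=17

The col coordinate travels 7 per step and bounces off the walls at -8 and 6.
  step 7: -8 → -1
The row coordinate changes by +1 each step: at step 7 it is 17.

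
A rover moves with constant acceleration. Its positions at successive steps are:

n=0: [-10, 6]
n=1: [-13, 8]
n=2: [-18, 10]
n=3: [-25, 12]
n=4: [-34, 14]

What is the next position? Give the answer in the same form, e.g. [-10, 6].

[-45, 16]

Successive displacements: [-3, +2], [-5, +2], [-7, +2], [-9, +2] — each changes by [-2, +0].
step 5: [-34, 14] + [-11, +2] → [-45, 16]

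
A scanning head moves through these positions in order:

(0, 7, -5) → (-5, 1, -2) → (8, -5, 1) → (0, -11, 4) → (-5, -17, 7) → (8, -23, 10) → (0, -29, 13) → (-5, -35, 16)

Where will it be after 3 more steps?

The first coordinate repeats the cycle [0, -5, 8] with period 3; step 10 mod 3 = 1, giving -5.
The second coordinate changes by -6 each step, so at step 10 it is 7 + 10·(-6) = -53.
The third coordinate changes by +3 each step, so at step 10 it is -5 + 10·(3) = 25.

(-5, -53, 25)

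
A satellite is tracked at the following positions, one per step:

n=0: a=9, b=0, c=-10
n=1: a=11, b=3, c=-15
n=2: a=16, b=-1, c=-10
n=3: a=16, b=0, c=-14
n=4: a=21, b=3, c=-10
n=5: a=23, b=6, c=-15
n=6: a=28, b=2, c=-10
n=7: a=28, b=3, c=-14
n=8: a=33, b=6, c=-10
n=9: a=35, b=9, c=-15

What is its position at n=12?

a=45, b=9, c=-10

The moves between consecutive positions are (+2,+3,-5), (+5,-4,+5), (+0,+1,-4), (+5,+3,+4), (+2,+3,-5), (+5,-4,+5), (+0,+1,-4), (+5,+3,+4), (+2,+3,-5); they repeat the 4-cycle [(+2,+3,-5), (+5,-4,+5), (+0,+1,-4), (+5,+3,+4)].
step 10: apply (+5,-4,+5) → a=40, b=5, c=-10
step 11: apply (+0,+1,-4) → a=40, b=6, c=-14
step 12: apply (+5,+3,+4) → a=45, b=9, c=-10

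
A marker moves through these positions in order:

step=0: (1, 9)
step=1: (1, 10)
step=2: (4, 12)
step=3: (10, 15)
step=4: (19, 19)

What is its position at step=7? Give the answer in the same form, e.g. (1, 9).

(64, 37)

Taking differences between consecutive positions: (+0, +1), (+3, +2), (+6, +3), (+9, +4). These grow by (+3, +1) each step.
step 5: (19, 19) + (+12, +5) → (31, 24)
step 6: (31, 24) + (+15, +6) → (46, 30)
step 7: (46, 30) + (+18, +7) → (64, 37)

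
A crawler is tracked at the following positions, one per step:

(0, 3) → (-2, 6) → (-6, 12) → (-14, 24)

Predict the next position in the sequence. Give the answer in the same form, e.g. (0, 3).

The jumps are (-2, +3), (-4, +6), (-8, +12) — a geometric progression with ratio 2.
step 4: (-14, 24) + (-16, +24) → (-30, 48)

(-30, 48)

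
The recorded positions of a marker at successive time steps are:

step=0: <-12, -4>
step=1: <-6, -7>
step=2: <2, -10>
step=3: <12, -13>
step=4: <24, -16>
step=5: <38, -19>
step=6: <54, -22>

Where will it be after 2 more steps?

<92, -28>

Successive displacements: <+6, -3>, <+8, -3>, <+10, -3>, <+12, -3>, <+14, -3>, <+16, -3> — each changes by <+2, +0>.
step 7: <54, -22> + <+18, -3> → <72, -25>
step 8: <72, -25> + <+20, -3> → <92, -28>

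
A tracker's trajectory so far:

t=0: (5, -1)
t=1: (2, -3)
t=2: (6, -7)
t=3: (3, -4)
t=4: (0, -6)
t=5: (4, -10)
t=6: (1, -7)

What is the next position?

The moves between consecutive positions are (-3, -2), (+4, -4), (-3, +3), (-3, -2), (+4, -4), (-3, +3); they repeat the 3-cycle [(-3, -2), (+4, -4), (-3, +3)].
step 7: apply (-3, -2) → (-2, -9)

(-2, -9)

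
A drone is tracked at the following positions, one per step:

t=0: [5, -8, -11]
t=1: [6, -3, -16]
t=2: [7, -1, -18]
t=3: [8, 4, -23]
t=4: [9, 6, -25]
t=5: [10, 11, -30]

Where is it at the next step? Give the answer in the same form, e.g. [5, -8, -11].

[11, 13, -32]

Differencing gives [+1, +5, -5], [+1, +2, -2], [+1, +5, -5], [+1, +2, -2], [+1, +5, -5]. This is the pattern [+1, +5, -5], [+1, +2, -2] repeated.
step 6: apply [+1, +2, -2] → [11, 13, -32]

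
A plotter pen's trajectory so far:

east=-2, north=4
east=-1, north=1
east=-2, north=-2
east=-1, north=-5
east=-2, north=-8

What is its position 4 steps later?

east=-2, north=-20

The east coordinate repeats the cycle [-2, -1] with period 2; step 8 mod 2 = 0, giving -2.
The north coordinate changes by -3 each step, so at step 8 it is 4 + 8·(-3) = -20.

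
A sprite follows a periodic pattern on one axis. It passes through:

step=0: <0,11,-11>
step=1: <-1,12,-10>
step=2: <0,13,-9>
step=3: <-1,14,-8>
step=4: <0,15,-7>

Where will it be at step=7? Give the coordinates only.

The first coordinate repeats the cycle [0, -1] with period 2; step 7 mod 2 = 1, giving -1.
The second coordinate changes by +1 each step, so at step 7 it is 11 + 7·(1) = 18.
The third coordinate changes by +1 each step, so at step 7 it is -11 + 7·(1) = -4.

<-1,18,-4>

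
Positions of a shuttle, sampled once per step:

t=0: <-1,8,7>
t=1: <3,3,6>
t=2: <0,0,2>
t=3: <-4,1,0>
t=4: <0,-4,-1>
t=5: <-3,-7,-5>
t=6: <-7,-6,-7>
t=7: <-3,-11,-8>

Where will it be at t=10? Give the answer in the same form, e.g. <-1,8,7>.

<-6,-18,-15>

Step-to-step displacements: <+4,-5,-1>, <-3,-3,-4>, <-4,+1,-2>, <+4,-5,-1>, <-3,-3,-4>, <-4,+1,-2>, <+4,-5,-1> — a repeating cycle of length 3.
step 8: apply <-3,-3,-4> → <-6,-14,-12>
step 9: apply <-4,+1,-2> → <-10,-13,-14>
step 10: apply <+4,-5,-1> → <-6,-18,-15>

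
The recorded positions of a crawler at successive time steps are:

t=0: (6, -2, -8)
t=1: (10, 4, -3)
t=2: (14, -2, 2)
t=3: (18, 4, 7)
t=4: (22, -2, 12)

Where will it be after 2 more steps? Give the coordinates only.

(30, -2, 22)

The first coordinate changes by +4 each step, so at step 6 it is 6 + 6·(4) = 30.
The second coordinate repeats the cycle [-2, 4] with period 2; step 6 mod 2 = 0, giving -2.
The third coordinate changes by +5 each step, so at step 6 it is -8 + 6·(5) = 22.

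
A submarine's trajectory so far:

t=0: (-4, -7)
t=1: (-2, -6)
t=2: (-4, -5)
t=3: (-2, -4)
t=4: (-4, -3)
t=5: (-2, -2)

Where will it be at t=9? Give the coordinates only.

First: cycles through -4, -2 every 2 steps. Step 9 lands at position 1 of the cycle → -2.
Second: linear, +1 per step → 2 at step 9.

(-2, 2)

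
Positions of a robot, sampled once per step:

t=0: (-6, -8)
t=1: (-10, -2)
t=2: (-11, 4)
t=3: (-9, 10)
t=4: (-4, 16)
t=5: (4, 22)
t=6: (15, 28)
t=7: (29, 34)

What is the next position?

Taking differences between consecutive positions: (-4, +6), (-1, +6), (+2, +6), (+5, +6), (+8, +6), (+11, +6), (+14, +6). These grow by (+3, +0) each step.
step 8: (29, 34) + (+17, +6) → (46, 40)

(46, 40)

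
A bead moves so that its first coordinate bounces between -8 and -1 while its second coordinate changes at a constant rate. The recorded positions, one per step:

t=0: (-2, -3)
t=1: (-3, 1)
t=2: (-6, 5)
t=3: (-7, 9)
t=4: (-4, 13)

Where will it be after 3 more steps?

(-7, 25)

The first coordinate travels 3 per step and bounces off the walls at -8 and -1.
  step 5: -4 → -1
  step 6: -1 → -4
  step 7: -4 → -7
The second coordinate changes by +4 each step: at step 7 it is 25.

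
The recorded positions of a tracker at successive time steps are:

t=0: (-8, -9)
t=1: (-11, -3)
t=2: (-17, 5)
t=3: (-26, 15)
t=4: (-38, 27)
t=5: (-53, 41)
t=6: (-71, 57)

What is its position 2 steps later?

(-116, 95)

Successive displacements: (-3, +6), (-6, +8), (-9, +10), (-12, +12), (-15, +14), (-18, +16) — each changes by (-3, +2).
step 7: (-71, 57) + (-21, +18) → (-92, 75)
step 8: (-92, 75) + (-24, +20) → (-116, 95)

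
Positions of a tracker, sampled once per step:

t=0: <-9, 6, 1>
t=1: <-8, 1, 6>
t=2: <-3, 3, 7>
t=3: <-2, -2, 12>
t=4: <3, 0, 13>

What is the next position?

Differencing gives <+1, -5, +5>, <+5, +2, +1>, <+1, -5, +5>, <+5, +2, +1>. This is the pattern <+1, -5, +5>, <+5, +2, +1> repeated.
step 5: apply <+1, -5, +5> → <4, -5, 18>

<4, -5, 18>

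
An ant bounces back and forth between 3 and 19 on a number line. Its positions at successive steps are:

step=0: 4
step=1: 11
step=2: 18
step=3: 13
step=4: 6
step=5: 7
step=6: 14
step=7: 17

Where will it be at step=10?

The value travels 7 per step and bounces off the walls at 3 and 19.
  step 8: 17 → 10
  step 9: 10 → 3
  step 10: 3 → 10

10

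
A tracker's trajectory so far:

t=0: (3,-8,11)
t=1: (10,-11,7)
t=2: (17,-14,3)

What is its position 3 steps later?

(38,-23,-9)

The position changes by (+7,-3,-4) every step.
step 3: (17,-14,3) + (+7,-3,-4) → (24,-17,-1)
step 4: (24,-17,-1) + (+7,-3,-4) → (31,-20,-5)
step 5: (31,-20,-5) + (+7,-3,-4) → (38,-23,-9)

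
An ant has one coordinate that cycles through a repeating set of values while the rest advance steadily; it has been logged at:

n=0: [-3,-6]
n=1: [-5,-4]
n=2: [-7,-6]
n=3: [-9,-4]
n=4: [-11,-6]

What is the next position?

[-13,-4]

First: linear, -2 per step → -13 at step 5.
Second: cycles through -6, -4 every 2 steps. Step 5 lands at position 1 of the cycle → -4.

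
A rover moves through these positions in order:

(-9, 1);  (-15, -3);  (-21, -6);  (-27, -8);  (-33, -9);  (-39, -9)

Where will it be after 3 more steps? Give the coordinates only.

First differences are (-6, -4), (-6, -3), (-6, -2), (-6, -1), (-6, +0); their common second difference is (+0, +1) (constant acceleration).
step 6: (-39, -9) + (-6, +1) → (-45, -8)
step 7: (-45, -8) + (-6, +2) → (-51, -6)
step 8: (-51, -6) + (-6, +3) → (-57, -3)

(-57, -3)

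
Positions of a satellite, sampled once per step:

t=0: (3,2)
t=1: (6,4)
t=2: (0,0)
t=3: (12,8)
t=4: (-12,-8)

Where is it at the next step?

(36,24)

Step-to-step displacements: (+3,+2), (-6,-4), (+12,+8), (-24,-16); each is -2× the previous.
step 5: (-12,-8) + (+48,+32) → (36,24)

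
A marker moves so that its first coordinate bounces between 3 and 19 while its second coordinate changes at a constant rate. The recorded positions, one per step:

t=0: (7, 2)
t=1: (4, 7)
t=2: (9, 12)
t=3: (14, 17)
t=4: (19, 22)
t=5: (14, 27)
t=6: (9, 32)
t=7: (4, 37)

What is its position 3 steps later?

(17, 52)

The first coordinate reflects between 3 and 19, moving 5 per step.
  step 8: 4 → 7
  step 9: 7 → 12
  step 10: 12 → 17
The second coordinate changes by +5 each step: at step 10 it is 52.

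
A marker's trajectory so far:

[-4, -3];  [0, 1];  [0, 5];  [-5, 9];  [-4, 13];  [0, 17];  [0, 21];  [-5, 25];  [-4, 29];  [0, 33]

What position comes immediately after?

[0, 37]

First: cycles through -4, 0, 0, -5 every 4 steps. Step 10 lands at position 2 of the cycle → 0.
Second: linear, +4 per step → 37 at step 10.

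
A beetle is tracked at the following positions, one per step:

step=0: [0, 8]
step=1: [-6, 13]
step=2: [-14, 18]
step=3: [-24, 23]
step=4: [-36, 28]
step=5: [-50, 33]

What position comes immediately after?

Successive displacements: [-6, +5], [-8, +5], [-10, +5], [-12, +5], [-14, +5] — each changes by [-2, +0].
step 6: [-50, 33] + [-16, +5] → [-66, 38]

[-66, 38]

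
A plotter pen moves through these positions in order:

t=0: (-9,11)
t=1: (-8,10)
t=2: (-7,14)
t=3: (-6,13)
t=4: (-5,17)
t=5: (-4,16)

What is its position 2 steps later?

(-2,19)

The moves between consecutive positions are (+1,-1), (+1,+4), (+1,-1), (+1,+4), (+1,-1); they repeat the 2-cycle [(+1,-1), (+1,+4)].
step 6: apply (+1,+4) → (-3,20)
step 7: apply (+1,-1) → (-2,19)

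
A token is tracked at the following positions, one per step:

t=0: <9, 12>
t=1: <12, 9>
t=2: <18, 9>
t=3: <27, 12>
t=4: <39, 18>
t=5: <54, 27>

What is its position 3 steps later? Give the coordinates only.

Successive displacements: <+3, -3>, <+6, +0>, <+9, +3>, <+12, +6>, <+15, +9> — each changes by <+3, +3>.
step 6: <54, 27> + <+18, +12> → <72, 39>
step 7: <72, 39> + <+21, +15> → <93, 54>
step 8: <93, 54> + <+24, +18> → <117, 72>

<117, 72>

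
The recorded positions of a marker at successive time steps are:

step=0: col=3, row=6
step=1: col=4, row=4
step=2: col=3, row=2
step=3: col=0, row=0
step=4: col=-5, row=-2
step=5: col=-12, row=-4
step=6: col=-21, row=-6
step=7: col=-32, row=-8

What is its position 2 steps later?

First differences are (+1, -2), (-1, -2), (-3, -2), (-5, -2), (-7, -2), (-9, -2), (-11, -2); their common second difference is (-2, +0) (constant acceleration).
step 8: col=-32, row=-8 + (-13, -2) → col=-45, row=-10
step 9: col=-45, row=-10 + (-15, -2) → col=-60, row=-12

col=-60, row=-12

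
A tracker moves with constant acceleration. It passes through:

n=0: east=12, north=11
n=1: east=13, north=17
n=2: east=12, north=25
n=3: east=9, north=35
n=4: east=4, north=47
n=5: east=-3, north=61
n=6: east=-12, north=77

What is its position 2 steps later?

First differences are (+1, +6), (-1, +8), (-3, +10), (-5, +12), (-7, +14), (-9, +16); their common second difference is (-2, +2) (constant acceleration).
step 7: east=-12, north=77 + (-11, +18) → east=-23, north=95
step 8: east=-23, north=95 + (-13, +20) → east=-36, north=115

east=-36, north=115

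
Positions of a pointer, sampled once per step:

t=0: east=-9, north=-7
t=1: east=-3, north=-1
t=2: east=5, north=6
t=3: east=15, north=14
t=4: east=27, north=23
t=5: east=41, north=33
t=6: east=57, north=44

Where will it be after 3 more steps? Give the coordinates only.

Successive displacements: (+6,+6), (+8,+7), (+10,+8), (+12,+9), (+14,+10), (+16,+11) — each changes by (+2,+1).
step 7: east=57, north=44 + (+18,+12) → east=75, north=56
step 8: east=75, north=56 + (+20,+13) → east=95, north=69
step 9: east=95, north=69 + (+22,+14) → east=117, north=83

east=117, north=83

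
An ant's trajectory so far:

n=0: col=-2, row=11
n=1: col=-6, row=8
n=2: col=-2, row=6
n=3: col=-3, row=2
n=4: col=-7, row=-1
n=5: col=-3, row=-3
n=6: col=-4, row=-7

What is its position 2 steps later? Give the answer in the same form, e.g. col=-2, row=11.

col=-4, row=-12

The moves between consecutive positions are (-4,-3), (+4,-2), (-1,-4), (-4,-3), (+4,-2), (-1,-4); they repeat the 3-cycle [(-4,-3), (+4,-2), (-1,-4)].
step 7: apply (-4,-3) → col=-8, row=-10
step 8: apply (+4,-2) → col=-4, row=-12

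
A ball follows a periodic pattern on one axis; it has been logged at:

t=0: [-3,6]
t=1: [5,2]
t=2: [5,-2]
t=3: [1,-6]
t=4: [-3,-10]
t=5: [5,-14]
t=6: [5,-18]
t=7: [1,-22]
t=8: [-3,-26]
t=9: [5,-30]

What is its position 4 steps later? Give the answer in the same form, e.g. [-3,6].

[5,-46]

First: cycles through -3, 5, 5, 1 every 4 steps. Step 13 lands at position 1 of the cycle → 5.
Second: linear, -4 per step → -46 at step 13.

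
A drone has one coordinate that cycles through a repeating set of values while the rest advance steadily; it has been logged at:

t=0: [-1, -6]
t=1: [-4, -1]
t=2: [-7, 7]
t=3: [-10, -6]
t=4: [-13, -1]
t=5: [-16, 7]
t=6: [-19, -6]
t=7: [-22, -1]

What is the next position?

[-25, 7]

The first coordinate changes by -3 each step, so at step 8 it is -1 + 8·(-3) = -25.
The second coordinate repeats the cycle [-6, -1, 7] with period 3; step 8 mod 3 = 2, giving 7.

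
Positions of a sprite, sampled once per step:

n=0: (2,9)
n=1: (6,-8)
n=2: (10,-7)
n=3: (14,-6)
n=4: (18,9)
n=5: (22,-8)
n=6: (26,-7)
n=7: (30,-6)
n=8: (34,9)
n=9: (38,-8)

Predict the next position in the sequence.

(42,-7)

First: linear, +4 per step → 42 at step 10.
Second: cycles through 9, -8, -7, -6 every 4 steps. Step 10 lands at position 2 of the cycle → -7.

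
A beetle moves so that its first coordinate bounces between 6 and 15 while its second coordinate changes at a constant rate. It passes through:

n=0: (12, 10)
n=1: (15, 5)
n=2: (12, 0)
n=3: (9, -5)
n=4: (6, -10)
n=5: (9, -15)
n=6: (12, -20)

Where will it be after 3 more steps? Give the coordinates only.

The first coordinate reflects between 6 and 15, moving 3 per step.
  step 7: 12 → 15
  step 8: 15 → 12
  step 9: 12 → 9
The second coordinate changes by -5 each step: at step 9 it is -35.

(9, -35)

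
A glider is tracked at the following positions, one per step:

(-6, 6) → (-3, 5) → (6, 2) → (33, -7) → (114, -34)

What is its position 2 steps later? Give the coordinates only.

(1086, -358)

Consecutive displacements (+3, -1), (+9, -3), (+27, -9), (+81, -27) scale by a factor of 3 each step.
step 5: (114, -34) + (+243, -81) → (357, -115)
step 6: (357, -115) + (+729, -243) → (1086, -358)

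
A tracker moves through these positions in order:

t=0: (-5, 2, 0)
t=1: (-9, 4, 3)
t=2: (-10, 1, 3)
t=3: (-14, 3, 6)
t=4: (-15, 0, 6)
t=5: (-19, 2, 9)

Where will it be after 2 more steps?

Step-to-step displacements: (-4, +2, +3), (-1, -3, +0), (-4, +2, +3), (-1, -3, +0), (-4, +2, +3) — a repeating cycle of length 2.
step 6: apply (-1, -3, +0) → (-20, -1, 9)
step 7: apply (-4, +2, +3) → (-24, 1, 12)

(-24, 1, 12)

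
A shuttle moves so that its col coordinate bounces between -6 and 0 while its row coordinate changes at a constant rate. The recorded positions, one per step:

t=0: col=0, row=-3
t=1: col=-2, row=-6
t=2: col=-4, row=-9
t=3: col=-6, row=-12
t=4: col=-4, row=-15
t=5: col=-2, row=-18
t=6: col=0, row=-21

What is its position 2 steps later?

col=-4, row=-27

The col coordinate reflects between -6 and 0, moving 2 per step.
  step 7: 0 → -2
  step 8: -2 → -4
The row coordinate changes by -3 each step: at step 8 it is -27.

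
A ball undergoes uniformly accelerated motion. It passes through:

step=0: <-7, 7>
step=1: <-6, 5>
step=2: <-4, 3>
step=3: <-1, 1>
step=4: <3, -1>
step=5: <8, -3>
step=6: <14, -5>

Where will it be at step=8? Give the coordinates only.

Successive displacements: <+1, -2>, <+2, -2>, <+3, -2>, <+4, -2>, <+5, -2>, <+6, -2> — each changes by <+1, +0>.
step 7: <14, -5> + <+7, -2> → <21, -7>
step 8: <21, -7> + <+8, -2> → <29, -9>

<29, -9>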